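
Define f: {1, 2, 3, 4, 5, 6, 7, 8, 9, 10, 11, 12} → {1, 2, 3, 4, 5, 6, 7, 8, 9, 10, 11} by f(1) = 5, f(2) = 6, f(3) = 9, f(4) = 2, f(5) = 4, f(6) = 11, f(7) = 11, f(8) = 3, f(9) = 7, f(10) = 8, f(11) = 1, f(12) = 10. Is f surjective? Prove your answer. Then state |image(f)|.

11

Every element of the codomain has a preimage: 1 = f(11), 2 = f(4), 3 = f(8), 4 = f(5), 5 = f(1), 6 = f(2), 7 = f(9), 8 = f(10), 9 = f(3), 10 = f(12), 11 = f(6).
Hence f is surjective.
The image of f is {1, 2, 3, 4, 5, 6, 7, 8, 9, 10, 11}, which has 11 elements.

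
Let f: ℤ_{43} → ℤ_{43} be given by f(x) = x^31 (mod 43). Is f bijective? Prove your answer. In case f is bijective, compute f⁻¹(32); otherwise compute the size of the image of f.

Since 43 is prime, the nonzero elements of ℤ_{43} form a cyclic group of order 42.
As gcd(31, 42) = 1, raising to the 31st power is a bijection on this group: if x_1^31 ≡ x_2^31 then (x_1x_2^{−1})^31 = 1, and the only element of order dividing gcd(31, 42) = 1 is 1, so x_1 = x_2.
With f(0) = 0 this makes f injective on all of ℤ_{43}, hence bijective (finite equal-size domain and codomain). In particular f is bijective.
Since f is bijective, we find the preimage of 32. The inverse of x ↦ x^31 on (ℤ_{43})^× is x ↦ x^19, because 31·19 = 589 = 14·42 + 1 ≡ 1 (mod 42) and x^{42} = 1 for x ≠ 0 (Fermat). So f⁻¹(32) = 32^19 mod 43.
Repeated squaring mod 43: 32^1 ≡ 32, 32^2 ≡ 32² = 1024 ≡ 35, 32^4 ≡ 35² = 1225 ≡ 21, 32^8 ≡ 21² = 441 ≡ 11, 32^16 ≡ 11² = 121 ≡ 35. Since 19 = 16 + 2 + 1, 32^19 ≡ 35·35·32: 35·35 = 1225 ≡ 21, then 21·32 = 672 ≡ 27. So 32^19 ≡ 27 (mod 43).
Hence f⁻¹(32) = 27.

27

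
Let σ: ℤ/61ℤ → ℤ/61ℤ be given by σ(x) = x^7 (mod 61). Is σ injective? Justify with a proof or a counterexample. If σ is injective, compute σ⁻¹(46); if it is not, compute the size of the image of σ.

Since 61 is prime, the nonzero elements of ℤ/61ℤ form a cyclic group of order 60.
As gcd(7, 60) = 1, raising to the 7th power is a bijection on this group: if a^7 ≡ b^7 then (ab^{−1})^7 = 1, and the only element of order dividing gcd(7, 60) = 1 is 1, so a = b.
With σ(0) = 0 this makes σ injective on all of ℤ/61ℤ, hence bijective (finite equal-size domain and codomain). In particular σ is injective.
Since σ is injective, we find the preimage of 46. The inverse of x ↦ x^7 on (ℤ/61ℤ)^× is x ↦ x^43, because 7·43 = 301 = 5·60 + 1 ≡ 1 (mod 60) and x^{60} = 1 for x ≠ 0 (Fermat). So σ⁻¹(46) = 46^43 mod 61.
Repeated squaring mod 61: 46^1 ≡ 46, 46^2 ≡ 46² = 2116 ≡ 42, 46^4 ≡ 42² = 1764 ≡ 56, 46^8 ≡ 56² = 3136 ≡ 25, 46^16 ≡ 25² = 625 ≡ 15, 46^32 ≡ 15² = 225 ≡ 42. Since 43 = 32 + 8 + 2 + 1, 46^43 ≡ 42·25·42·46: 42·25 = 1050 ≡ 13, then 13·42 = 546 ≡ 58, then 58·46 = 2668 ≡ 45. So 46^43 ≡ 45 (mod 61).
Hence σ⁻¹(46) = 45.

45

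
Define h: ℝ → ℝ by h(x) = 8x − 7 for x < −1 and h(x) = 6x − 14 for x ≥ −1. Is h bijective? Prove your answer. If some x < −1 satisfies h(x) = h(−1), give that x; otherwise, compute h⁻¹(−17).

Both pieces are strictly increasing (slopes 8 and 6), so each is injective on its own interval.
The left piece maps (−∞, −1) onto (−∞, −15); the right piece maps [−1, ∞) onto [−20, ∞).
These images overlap. In particular h(−1) = −20 (right piece), and solving 8x − 7 = −20 on the left piece gives x = −13/8 < −1.
So h(−13/8) = h(−1) with −13/8 ≠ −1, and h is not injective, hence not bijective. This x = −13/8 is the requested value below −1.

-13/8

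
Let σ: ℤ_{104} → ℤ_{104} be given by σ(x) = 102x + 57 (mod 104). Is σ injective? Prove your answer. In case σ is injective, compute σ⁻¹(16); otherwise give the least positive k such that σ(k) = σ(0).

52

Recall: injectivity means: for all a, b in the domain, σ(a) = σ(b) implies a = b.
We have gcd(102, 104) = 2 > 1. Taking a = 0 and b = 52: σ(0) = 57 and σ(52) = 102·52 + 57 = 5361 ≡ 57 (mod 104).
So σ(0) = σ(52) while 0 ≠ 52, thus σ is not injective.
Since σ is not injective, we find the least positive k with σ(k) = σ(0): this means 102k ≡ 0 (mod 104), i.e. 104 ∣ 102k. Since gcd(102, 104) = 2, dividing through by 2 this holds exactly when 52 ∣ 51k, and as gcd(51, 52) = 1, exactly when 52 ∣ k.
The smallest positive such k is 52.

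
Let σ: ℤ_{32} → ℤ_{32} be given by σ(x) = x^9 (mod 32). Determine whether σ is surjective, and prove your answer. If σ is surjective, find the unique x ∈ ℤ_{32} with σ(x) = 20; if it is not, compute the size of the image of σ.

σ(0) = 0^9 = 0.
σ(2): Repeated squaring mod 32: 2^1 ≡ 2, 2^2 ≡ 2² = 4, 2^4 ≡ 4² = 16, 2^8 ≡ 16² = 256 ≡ 0. Since 9 = 8 + 1, 2^9 ≡ 0·2: 0·2 = 0. So 2^9 ≡ 0 (mod 32).
So σ(0) = σ(2) = 0 while 0 ≠ 2, thus σ is not injective.
A non-injective map from the 32-element set ℤ_{32} to itself takes at most 31 distinct values, so it cannot be surjective. Hence σ is not surjective.
Since σ is not surjective, we determine |image(σ)|. Computing x^9 mod 32 for each x (by repeated squaring, reducing mod 32 at every step), the values σ(0), σ(1), …, σ(31) are: 0, 1, 0, 3, 0, 5, 0, 7, 0, 9, 0, 11, 0, 13, 0, 15, 0, 17, 0, 19, 0, 21, 0, 23, 0, 25, 0, 27, 0, 29, 0, 31.
The distinct values are {0, 1, 3, 5, 7, 9, 11, 13, 15, 17, 19, 21, 23, 25, 27, 29, 31}; there are 17 of them.

17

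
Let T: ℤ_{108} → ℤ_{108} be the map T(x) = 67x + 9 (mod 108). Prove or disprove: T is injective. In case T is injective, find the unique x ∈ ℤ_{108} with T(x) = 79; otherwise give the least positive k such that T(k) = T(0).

22

Suppose T(x_1) = T(x_2) in ℤ_{108}. Then 67x_1 + 9 ≡ 67x_2 + 9 (mod 108), so 67(x_1 − x_2) ≡ 0 (mod 108).
Since gcd(67, 108) = 1, 67 is invertible modulo 108, thus x_1 − x_2 ≡ 0 (mod 108), i.e. x_1 = x_2.
Thus T is injective.
We now compute 67⁻¹ mod 108 explicitly. Euclid's algorithm: 108 = 1·67 + 41, 67 = 1·41 + 26, 41 = 1·26 + 15, 26 = 1·15 + 11, 15 = 1·11 + 4, 11 = 2·4 + 3, 4 = 1·3 + 1; back-substituting gives 1 = 79·67 − 49·108, so 67⁻¹ ≡ 79 (mod 108).
Since T is injective, we find T⁻¹(79): we need 67x ≡ 79 − 9 ≡ 70 (mod 108). Using 67⁻¹ = 79: x ≡ 79·70 = 5530 = 51·108 + 22, so x = 22.
Check: T(22) = 67·22 + 9 = 1483 = 13·108 + 79 ≡ 79 (mod 108).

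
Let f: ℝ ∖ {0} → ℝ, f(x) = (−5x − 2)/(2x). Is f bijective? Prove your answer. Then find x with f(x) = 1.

-2/7

If f(x) = −5/2, cross-multiplying gives 2(−5x − 2) = −5(2x), which simplifies to −4 = 0 — false.  So −5/2 has no preimage and f is not surjective.
Thus f is not bijective.
Solving f(x) = 1: cross-multiplying gives −5x − 2 = 1(2x), which rearranges to −7x = 2, so x = −2/7.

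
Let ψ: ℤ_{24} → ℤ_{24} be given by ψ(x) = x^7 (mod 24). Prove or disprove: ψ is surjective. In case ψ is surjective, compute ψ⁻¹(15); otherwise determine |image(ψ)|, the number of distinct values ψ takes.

15

ψ(0) = 0^7 = 0.
ψ(6): Repeated squaring mod 24: 6^1 ≡ 6, 6^2 ≡ 6² = 36 ≡ 12, 6^4 ≡ 12² = 144 ≡ 0. Since 7 = 4 + 2 + 1, 6^7 ≡ 0·12·6: 0·12 = 0, then 0·6 = 0. So 6^7 ≡ 0 (mod 24).
So ψ(0) = ψ(6) = 0 while 0 ≠ 6, hence ψ is not injective.
A non-injective map from the 24-element set ℤ_{24} to itself takes at most 23 distinct values, so it cannot be surjective. Therefore ψ is not surjective.
Since ψ is not surjective, we determine |image(ψ)|. Computing x^7 mod 24 for each x (by repeated squaring, reducing mod 24 at every step), the values ψ(0), ψ(1), …, ψ(23) are: 0, 1, 8, 3, 16, 5, 0, 7, 8, 9, 16, 11, 0, 13, 8, 15, 16, 17, 0, 19, 8, 21, 16, 23.
The distinct values are {0, 1, 3, 5, 7, 8, 9, 11, 13, 15, 16, 17, 19, 21, 23}; there are 15 of them.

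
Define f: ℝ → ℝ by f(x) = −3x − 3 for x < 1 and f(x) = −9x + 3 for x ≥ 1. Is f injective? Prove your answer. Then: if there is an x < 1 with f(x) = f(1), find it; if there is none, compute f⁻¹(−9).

4/3

Both pieces are strictly decreasing (slopes −3 and −9), so each is injective on its own interval.
The left piece maps (−∞, 1) onto (−6, ∞); the right piece maps [1, ∞) onto (−∞, −6].
These images are disjoint, so no value is attained by both pieces. So f is injective.
Because the two images are disjoint, no x < 1 has f(x) = f(1), so we compute f⁻¹(−9): −9 lies in (−∞, −6], so solve −9x + 3 = −9: x = (−9 − 3)/(−9) = 4/3.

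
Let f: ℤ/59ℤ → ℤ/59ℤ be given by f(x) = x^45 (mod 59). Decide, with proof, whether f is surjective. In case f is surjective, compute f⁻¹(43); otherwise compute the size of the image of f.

6

Since 59 is prime, the nonzero elements of ℤ/59ℤ form a cyclic group of order 58.
As gcd(45, 58) = 1, raising to the 45th power is a bijection on this group: if s^45 ≡ t^45 then (st^{−1})^45 = 1, and the only element of order dividing gcd(45, 58) = 1 is 1, so s = t.
With f(0) = 0 this makes f injective on all of ℤ/59ℤ, hence bijective (finite equal-size domain and codomain). In particular f is surjective.
Since f is surjective, we find the preimage of 43. The inverse of x ↦ x^45 on (ℤ/59ℤ)^× is x ↦ x^49, because 45·49 = 2205 = 38·58 + 1 ≡ 1 (mod 58) and x^{58} = 1 for x ≠ 0 (Fermat). So f⁻¹(43) = 43^49 mod 59.
Repeated squaring mod 59: 43^1 ≡ 43, 43^2 ≡ 43² = 1849 ≡ 20, 43^4 ≡ 20² = 400 ≡ 46, 43^8 ≡ 46² = 2116 ≡ 51, 43^16 ≡ 51² = 2601 ≡ 5, 43^32 ≡ 5² = 25. Since 49 = 32 + 16 + 1, 43^49 ≡ 25·5·43: 25·5 = 125 ≡ 7, then 7·43 = 301 ≡ 6. So 43^49 ≡ 6 (mod 59).
Hence f⁻¹(43) = 6.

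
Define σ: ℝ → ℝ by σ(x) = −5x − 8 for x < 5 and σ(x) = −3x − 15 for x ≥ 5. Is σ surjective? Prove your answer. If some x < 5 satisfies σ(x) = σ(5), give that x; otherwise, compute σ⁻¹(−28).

22/5

Both pieces are strictly decreasing (slopes −5 and −3), so each is injective on its own interval.
The left piece maps (−∞, 5) onto (−33, ∞); the right piece maps [5, ∞) onto (−∞, −30].
The union (−33, ∞) ∪ (−∞, −30] covers ℝ, so σ is surjective.
For the follow-up: the images overlap, so an x < 5 with σ(x) = σ(5) exists. σ(5) = −30; solving −5x − 8 = −30 for x < 5 gives x = (−30 + 8)/(−5) = 22/5.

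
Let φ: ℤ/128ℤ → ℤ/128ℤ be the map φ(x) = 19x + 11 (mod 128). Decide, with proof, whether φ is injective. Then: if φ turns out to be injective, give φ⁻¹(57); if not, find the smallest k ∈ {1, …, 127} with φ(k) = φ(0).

Recall: injectivity means: for all s, t in the domain, φ(s) = φ(t) implies s = t.
Suppose φ(s) = φ(t) in ℤ/128ℤ. Then 19s + 11 ≡ 19t + 11 (mod 128), so 19(s − t) ≡ 0 (mod 128).
Since gcd(19, 128) = 1, 19 is invertible modulo 128, therefore s − t ≡ 0 (mod 128), i.e. s = t.
So φ is injective.
We now compute 19⁻¹ mod 128 explicitly. Euclid's algorithm: 128 = 6·19 + 14, 19 = 1·14 + 5, 14 = 2·5 + 4, 5 = 1·4 + 1; back-substituting gives 1 = 27·19 − 4·128, so 19⁻¹ ≡ 27 (mod 128).
Since φ is injective, we find φ⁻¹(57): we need 19x ≡ 57 − 11 ≡ 46 (mod 128). Using 19⁻¹ = 27: x ≡ 27·46 = 1242 = 9·128 + 90, so x = 90.
Check: φ(90) = 19·90 + 11 = 1721 = 13·128 + 57 ≡ 57 (mod 128).

90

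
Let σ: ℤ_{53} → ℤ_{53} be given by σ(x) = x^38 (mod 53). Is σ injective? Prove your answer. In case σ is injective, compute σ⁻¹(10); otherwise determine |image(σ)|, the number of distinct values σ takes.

27

σ(26): Repeated squaring mod 53: 26^1 ≡ 26, 26^2 ≡ 26² = 676 ≡ 40, 26^4 ≡ 40² = 1600 ≡ 10, 26^8 ≡ 10² = 100 ≡ 47, 26^16 ≡ 47² = 2209 ≡ 36, 26^32 ≡ 36² = 1296 ≡ 24. Since 38 = 32 + 4 + 2, 26^38 ≡ 24·10·40: 24·10 = 240 ≡ 28, then 28·40 = 1120 ≡ 7. So 26^38 ≡ 7 (mod 53).
σ(27): Repeated squaring mod 53: 27^1 ≡ 27, 27^2 ≡ 27² = 729 ≡ 40, 27^4 ≡ 40² = 1600 ≡ 10, 27^8 ≡ 10² = 100 ≡ 47, 27^16 ≡ 47² = 2209 ≡ 36, 27^32 ≡ 36² = 1296 ≡ 24. Since 38 = 32 + 4 + 2, 27^38 ≡ 24·10·40: 24·10 = 240 ≡ 28, then 28·40 = 1120 ≡ 7. So 27^38 ≡ 7 (mod 53).
So σ(26) = σ(27) = 7 while 26 ≠ 27, thus σ is not injective.
Since σ is not injective, we determine |image(σ)|. Computing x^38 mod 53 for each x (by repeated squaring, reducing mod 53 at every step), the values σ(0), σ(1), …, σ(52) are: 0, 1, 38, 43, 13, 6, 44, 15, 17, 47, 16, 24, 29, 49, 40, 46, 10, 28, 37, 4, 25, 9, 11, 52, 42, 36, 7, 7, 36, 42, 52, 11, 9, 25, 4, 37, 28, 10, 46, 40, 49, 29, 24, 16, 47, 17, 15, 44, 6, 13, 43, 38, 1.
The distinct values are {0, 1, 4, 6, 7, 9, 10, 11, 13, 15, 16, 17, 24, 25, 28, 29, 36, 37, 38, 40, 42, 43, 44, 46, 47, 49, 52}; there are 27 of them.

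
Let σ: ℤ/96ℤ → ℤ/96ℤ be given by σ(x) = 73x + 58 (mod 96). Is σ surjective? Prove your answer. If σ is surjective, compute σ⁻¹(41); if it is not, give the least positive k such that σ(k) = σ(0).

55

Since gcd(73, 96) = 1, 73 is invertible modulo 96. Euclid's algorithm: 96 = 1·73 + 23, 73 = 3·23 + 4, 23 = 5·4 + 3, 4 = 1·3 + 1; back-substituting gives 1 = 25·73 − 19·96, so 73⁻¹ ≡ 25 (mod 96).
Then y ↦ 25(y − 58) is a two-sided inverse to σ, so every y ∈ ℤ/96ℤ has a preimage.
Therefore σ is surjective.
Since σ is surjective, we compute σ⁻¹(41): solve 73x + 58 ≡ 41 (mod 96), i.e. 73x ≡ 79 (mod 96).
Multiplying by 73⁻¹ = 25 gives x ≡ 25·79 = 1975 = 20·96 + 55 ≡ 55 (mod 96).
Check: σ(55) = 73·55 + 58 = 4073 = 42·96 + 41 ≡ 41 (mod 96).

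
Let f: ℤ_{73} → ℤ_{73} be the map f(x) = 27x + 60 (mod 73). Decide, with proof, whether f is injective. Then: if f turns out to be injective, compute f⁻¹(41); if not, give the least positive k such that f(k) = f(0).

2

If f(a) = f(b), then 27a ≡ 27b (mod 73). Because gcd(27, 73) = 1, we may cancel 27 to get a ≡ b (mod 73).
Therefore f is injective.
We now compute 27⁻¹ mod 73 explicitly. Euclid's algorithm: 73 = 2·27 + 19, 27 = 1·19 + 8, 19 = 2·8 + 3, 8 = 2·3 + 2, 3 = 1·2 + 1; back-substituting gives 1 = 46·27 − 17·73, so 27⁻¹ ≡ 46 (mod 73).
Since f is injective, we find f⁻¹(41): we need 27x ≡ 41 − 60 ≡ 54 (mod 73). Using 27⁻¹ = 46: x ≡ 46·54 = 2484 = 34·73 + 2, so x = 2.
Check: f(2) = 27·2 + 60 = 114 = 1·73 + 41 ≡ 41 (mod 73).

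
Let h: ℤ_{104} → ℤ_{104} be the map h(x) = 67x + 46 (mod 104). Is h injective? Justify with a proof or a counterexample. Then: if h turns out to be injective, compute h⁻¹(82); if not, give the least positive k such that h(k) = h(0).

By definition, h is injective when h(u) = h(v) forces u = v.
If h(u) = h(v), then 67u ≡ 67v (mod 104). Because gcd(67, 104) = 1, we may cancel 67 to get u ≡ v (mod 104).
Thus h is injective.
We now compute 67⁻¹ mod 104 explicitly. Euclid's algorithm: 104 = 1·67 + 37, 67 = 1·37 + 30, 37 = 1·30 + 7, 30 = 4·7 + 2, 7 = 3·2 + 1; back-substituting gives 1 = 59·67 − 38·104, so 67⁻¹ ≡ 59 (mod 104).
Since h is injective, we compute h⁻¹(82): solve 67x + 46 ≡ 82 (mod 104), i.e. 67x ≡ 36 (mod 104).
Multiplying by 67⁻¹ = 59 gives x ≡ 59·36 = 2124 = 20·104 + 44 ≡ 44 (mod 104).
Check: h(44) = 67·44 + 46 = 2994 = 28·104 + 82 ≡ 82 (mod 104).

44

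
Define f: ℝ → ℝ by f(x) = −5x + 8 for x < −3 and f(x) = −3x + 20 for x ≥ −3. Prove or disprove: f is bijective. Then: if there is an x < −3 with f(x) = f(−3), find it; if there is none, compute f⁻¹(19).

-21/5

Both pieces are strictly decreasing (slopes −5 and −3), so each is injective on its own interval.
The left piece maps (−∞, −3) onto (23, ∞); the right piece maps [−3, ∞) onto (−∞, 29].
These images overlap. In particular f(−3) = 29 (right piece), and solving −5x + 8 = 29 on the left piece gives x = −21/5 < −3.
So f(−21/5) = f(−3) with −21/5 ≠ −3, and f is not injective, hence not bijective. This x = −21/5 is the requested value below −3.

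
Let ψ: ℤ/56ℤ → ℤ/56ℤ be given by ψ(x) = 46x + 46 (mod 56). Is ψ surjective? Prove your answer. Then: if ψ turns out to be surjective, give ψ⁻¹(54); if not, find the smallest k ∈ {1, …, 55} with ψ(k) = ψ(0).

28

Since gcd(46, 56) = 2, we have 46x ≡ 0 (mod 2) for all x, so ψ(x) ≡ 0 (mod 2).
But 1 ≢ 0 (mod 2), so 1 ∈ ℤ/56ℤ has no preimage. So ψ is not surjective.
Since ψ is not surjective, we find the least positive k with ψ(k) = ψ(0): this means 46k ≡ 0 (mod 56), i.e. 56 ∣ 46k. Since gcd(46, 56) = 2, dividing through by 2 this holds exactly when 28 ∣ 23k, and as gcd(23, 28) = 1, exactly when 28 ∣ k.
The smallest positive such k is 28.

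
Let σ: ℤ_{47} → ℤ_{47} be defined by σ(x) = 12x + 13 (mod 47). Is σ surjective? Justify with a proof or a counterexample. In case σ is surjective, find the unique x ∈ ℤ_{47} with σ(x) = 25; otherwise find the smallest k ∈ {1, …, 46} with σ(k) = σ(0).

Since gcd(12, 47) = 1, 12 is invertible modulo 47. Euclid's algorithm: 47 = 3·12 + 11, 12 = 1·11 + 1; back-substituting gives 1 = 4·12 − 1·47, so 12⁻¹ ≡ 4 (mod 47).
Then y ↦ 4(y − 13) is a two-sided inverse to σ, so every y ∈ ℤ_{47} has a preimage.
Therefore σ is surjective.
Since σ is surjective, we find σ⁻¹(25): we need 12x ≡ 25 − 13 ≡ 12 (mod 47). Using 12⁻¹ = 4: x ≡ 4·12 = 48 = 1·47 + 1, so x = 1.
Check: σ(1) = 12·1 + 13 = 25 ≡ 25 (mod 47).

1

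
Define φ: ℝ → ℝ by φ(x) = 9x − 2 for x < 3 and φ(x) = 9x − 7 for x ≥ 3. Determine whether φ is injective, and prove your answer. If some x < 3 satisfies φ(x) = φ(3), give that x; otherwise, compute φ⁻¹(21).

22/9

Both pieces are strictly increasing (slopes 9 and 9), so each is injective on its own interval.
The left piece maps (−∞, 3) onto (−∞, 25); the right piece maps [3, ∞) onto [20, ∞).
These images overlap. In particular φ(3) = 20 (right piece), and solving 9x − 2 = 20 on the left piece gives x = 22/9 < 3.
So φ(22/9) = φ(3) with 22/9 ≠ 3, and φ is not injective. This x = 22/9 is the requested value below 3.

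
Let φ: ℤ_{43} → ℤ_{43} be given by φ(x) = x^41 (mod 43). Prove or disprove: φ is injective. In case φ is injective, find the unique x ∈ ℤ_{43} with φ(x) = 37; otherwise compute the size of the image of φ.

7

Since 43 is prime, the nonzero elements of ℤ_{43} form a cyclic group of order 42.
As gcd(41, 42) = 1, raising to the 41st power is a bijection on this group: if x_1^41 ≡ x_2^41 then (x_1x_2^{−1})^41 = 1, and the only element of order dividing gcd(41, 42) = 1 is 1, so x_1 = x_2.
With φ(0) = 0 this makes φ injective on all of ℤ_{43}, hence bijective (finite equal-size domain and codomain). In particular φ is injective.
Since φ is injective, we find the preimage of 37. The inverse of x ↦ x^41 on (ℤ_{43})^× is x ↦ x^41, because 41·41 = 1681 = 40·42 + 1 ≡ 1 (mod 42) and x^{42} = 1 for x ≠ 0 (Fermat). So φ⁻¹(37) = 37^41 mod 43.
Repeated squaring mod 43: 37^1 ≡ 37, 37^2 ≡ 37² = 1369 ≡ 36, 37^4 ≡ 36² = 1296 ≡ 6, 37^8 ≡ 6² = 36, 37^16 ≡ 36² = 1296 ≡ 6, 37^32 ≡ 6² = 36. Since 41 = 32 + 8 + 1, 37^41 ≡ 36·36·37: 36·36 = 1296 ≡ 6, then 6·37 = 222 ≡ 7. So 37^41 ≡ 7 (mod 43).
Hence φ⁻¹(37) = 7.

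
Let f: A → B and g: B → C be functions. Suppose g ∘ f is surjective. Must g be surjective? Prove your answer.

Let c ∈ C. Since g ∘ f is surjective, some a ∈ A has g(f(a)) = c. Then b = f(a) ∈ B satisfies g(b) = c. So g is surjective.

surjective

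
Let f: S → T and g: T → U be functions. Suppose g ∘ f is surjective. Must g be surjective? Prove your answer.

Let c ∈ U. Since g ∘ f is surjective, some a ∈ S has g(f(a)) = c. Then b = f(a) ∈ T satisfies g(b) = c. So g is surjective.

surjective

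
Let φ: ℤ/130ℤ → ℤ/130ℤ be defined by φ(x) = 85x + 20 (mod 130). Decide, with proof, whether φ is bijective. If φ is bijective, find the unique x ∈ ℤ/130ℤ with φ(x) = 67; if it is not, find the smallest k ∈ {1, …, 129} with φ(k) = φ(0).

Recall: φ is injective when φ(a) = φ(b) forces a = b.
We have gcd(85, 130) = 5 > 1. Taking a = 0 and b = 26: φ(0) = 20 and φ(26) = 85·26 + 20 = 2230 ≡ 20 (mod 130).
So φ(0) = φ(26) while 0 ≠ 26, therefore φ is not injective, hence not bijective.
Since φ is not bijective, we find the least positive k with φ(k) = φ(0): this means 85k ≡ 0 (mod 130), i.e. 130 ∣ 85k. Since gcd(85, 130) = 5, dividing through by 5 this holds exactly when 26 ∣ 17k, and as gcd(17, 26) = 1, exactly when 26 ∣ k.
The smallest positive such k is 26.

26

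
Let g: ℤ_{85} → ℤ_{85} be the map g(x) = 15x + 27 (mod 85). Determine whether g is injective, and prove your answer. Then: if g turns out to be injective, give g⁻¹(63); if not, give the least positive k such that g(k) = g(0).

17

We have gcd(15, 85) = 5 > 1. Taking u = 0 and v = 17: g(0) = 27 and g(17) = 15·17 + 27 = 282 ≡ 27 (mod 85).
So g(0) = g(17) while 0 ≠ 17, hence g is not injective.
Since g is not injective, we find the least positive k with g(k) = g(0): this means 15k ≡ 0 (mod 85), i.e. 85 ∣ 15k. Since gcd(15, 85) = 5, dividing through by 5 this holds exactly when 17 ∣ 3k, and as gcd(3, 17) = 1, exactly when 17 ∣ k.
The smallest positive such k is 17.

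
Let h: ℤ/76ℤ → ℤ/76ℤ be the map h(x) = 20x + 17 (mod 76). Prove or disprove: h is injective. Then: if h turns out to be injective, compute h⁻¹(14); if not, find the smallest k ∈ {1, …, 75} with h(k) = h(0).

19

We have gcd(20, 76) = 4 > 1. Taking u = 0 and v = 19: h(0) = 17 and h(19) = 20·19 + 17 = 397 ≡ 17 (mod 76).
So h(0) = h(19) while 0 ≠ 19, thus h is not injective.
Since h is not injective, we find the least positive k with h(k) = h(0): this means 20k ≡ 0 (mod 76), i.e. 76 ∣ 20k. Since gcd(20, 76) = 4, dividing through by 4 this holds exactly when 19 ∣ 5k, and as gcd(5, 19) = 1, exactly when 19 ∣ k.
The smallest positive such k is 19.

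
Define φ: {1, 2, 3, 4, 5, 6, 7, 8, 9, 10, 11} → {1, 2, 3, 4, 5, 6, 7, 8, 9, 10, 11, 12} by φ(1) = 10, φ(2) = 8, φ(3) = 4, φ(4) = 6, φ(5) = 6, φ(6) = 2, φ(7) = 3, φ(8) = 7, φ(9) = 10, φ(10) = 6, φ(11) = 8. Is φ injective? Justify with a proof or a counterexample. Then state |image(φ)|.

φ(4) = 6 = φ(5) with 4 ≠ 5, so φ is not injective.
The image of φ is {2, 3, 4, 6, 7, 8, 10}, which has 7 elements.

7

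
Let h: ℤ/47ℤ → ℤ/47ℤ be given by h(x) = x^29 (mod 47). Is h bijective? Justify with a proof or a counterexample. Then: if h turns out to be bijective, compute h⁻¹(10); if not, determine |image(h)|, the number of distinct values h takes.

11

Since 47 is prime, the nonzero elements of ℤ/47ℤ form a cyclic group of order 46.
As gcd(29, 46) = 1, raising to the 29th power is a bijection on this group: if a^29 ≡ b^29 then (ab^{−1})^29 = 1, and the only element of order dividing gcd(29, 46) = 1 is 1, so a = b.
With h(0) = 0 this makes h injective on all of ℤ/47ℤ, hence bijective (finite equal-size domain and codomain). In particular h is bijective.
Since h is bijective, we find the preimage of 10. The inverse of x ↦ x^29 on (ℤ/47ℤ)^× is x ↦ x^27, because 29·27 = 783 = 17·46 + 1 ≡ 1 (mod 46) and x^{46} = 1 for x ≠ 0 (Fermat). So h⁻¹(10) = 10^27 mod 47.
Repeated squaring mod 47: 10^1 ≡ 10, 10^2 ≡ 10² = 100 ≡ 6, 10^4 ≡ 6² = 36, 10^8 ≡ 36² = 1296 ≡ 27, 10^16 ≡ 27² = 729 ≡ 24. Since 27 = 16 + 8 + 2 + 1, 10^27 ≡ 24·27·6·10: 24·27 = 648 ≡ 37, then 37·6 = 222 ≡ 34, then 34·10 = 340 ≡ 11. So 10^27 ≡ 11 (mod 47).
Hence h⁻¹(10) = 11.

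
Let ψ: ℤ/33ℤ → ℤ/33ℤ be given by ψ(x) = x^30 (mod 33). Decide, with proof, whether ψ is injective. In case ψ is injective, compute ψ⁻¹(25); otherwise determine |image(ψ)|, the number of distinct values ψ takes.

4

ψ(1) = 1^30 = 1.
ψ(2): Repeated squaring mod 33: 2^1 ≡ 2, 2^2 ≡ 2² = 4, 2^4 ≡ 4² = 16, 2^8 ≡ 16² = 256 ≡ 25, 2^16 ≡ 25² = 625 ≡ 31. Since 30 = 16 + 8 + 4 + 2, 2^30 ≡ 31·25·16·4: 31·25 = 775 ≡ 16, then 16·16 = 256 ≡ 25, then 25·4 = 100 ≡ 1. So 2^30 ≡ 1 (mod 33).
So ψ(1) = ψ(2) = 1 while 1 ≠ 2, therefore ψ is not injective.
Since ψ is not injective, we determine |image(ψ)|. Computing x^30 mod 33 for each x (by repeated squaring, reducing mod 33 at every step), the values ψ(0), ψ(1), …, ψ(32) are: 0, 1, 1, 12, 1, 1, 12, 1, 1, 12, 1, 22, 12, 1, 1, 12, 1, 1, 12, 1, 1, 12, 22, 1, 12, 1, 1, 12, 1, 1, 12, 1, 1.
The distinct values are {0, 1, 12, 22}; there are 4 of them.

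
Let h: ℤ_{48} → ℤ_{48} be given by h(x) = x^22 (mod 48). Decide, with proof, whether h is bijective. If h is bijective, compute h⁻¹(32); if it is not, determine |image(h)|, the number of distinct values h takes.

h(2): Repeated squaring mod 48: 2^1 ≡ 2, 2^2 ≡ 2² = 4, 2^4 ≡ 4² = 16, 2^8 ≡ 16² = 256 ≡ 16, 2^16 ≡ 16² = 256 ≡ 16. Since 22 = 16 + 4 + 2, 2^22 ≡ 16·16·4: 16·16 = 256 ≡ 16, then 16·4 = 64 ≡ 16. So 2^22 ≡ 16 (mod 48).
h(4): Repeated squaring mod 48: 4^1 ≡ 4, 4^2 ≡ 4² = 16, 4^4 ≡ 16² = 256 ≡ 16, 4^8 ≡ 16² = 256 ≡ 16, 4^16 ≡ 16² = 256 ≡ 16. Since 22 = 16 + 4 + 2, 4^22 ≡ 16·16·16: 16·16 = 256 ≡ 16, then 16·16 = 256 ≡ 16. So 4^22 ≡ 16 (mod 48).
So h(2) = h(4) = 16 while 2 ≠ 4, therefore h is not injective, hence not bijective.
Since h is not bijective, we determine |image(h)|. Computing x^22 mod 48 for each x (by repeated squaring, reducing mod 48 at every step), the values h(0), h(1), …, h(47) are: 0, 1, 16, 9, 16, 25, 0, 1, 16, 33, 16, 25, 0, 25, 16, 33, 16, 1, 0, 25, 16, 9, 16, 1, 0, 1, 16, 9, 16, 25, 0, 1, 16, 33, 16, 25, 0, 25, 16, 33, 16, 1, 0, 25, 16, 9, 16, 1.
The distinct values are {0, 1, 9, 16, 25, 33}; there are 6 of them.

6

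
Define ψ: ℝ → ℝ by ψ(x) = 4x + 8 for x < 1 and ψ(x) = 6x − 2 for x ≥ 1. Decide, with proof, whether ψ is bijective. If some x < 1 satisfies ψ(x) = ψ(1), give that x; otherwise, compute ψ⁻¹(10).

-1

Both pieces are strictly increasing (slopes 4 and 6), so each is injective on its own interval.
The left piece maps (−∞, 1) onto (−∞, 12); the right piece maps [1, ∞) onto [4, ∞).
These images overlap. In particular ψ(1) = 4 (right piece), and solving 4x + 8 = 4 on the left piece gives x = −1 < 1.
So ψ(−1) = ψ(1) with −1 ≠ 1, and ψ is not injective, hence not bijective. This x = −1 is the requested value below 1.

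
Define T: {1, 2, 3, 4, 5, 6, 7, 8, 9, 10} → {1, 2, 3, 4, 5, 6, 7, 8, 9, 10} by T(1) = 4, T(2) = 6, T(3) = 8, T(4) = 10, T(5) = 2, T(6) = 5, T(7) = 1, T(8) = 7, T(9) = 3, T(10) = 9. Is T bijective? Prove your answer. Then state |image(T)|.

10

The values 4, 6, 8, 10, 2, 5, 1, 7, 3, 9 are a permutation of {1, 2, 3, 4, 5, 6, 7, 8, 9, 10}: each element appears exactly once.
So T is injective and surjective, hence bijective.
The image of T is {1, 2, 3, 4, 5, 6, 7, 8, 9, 10}, which has 10 elements.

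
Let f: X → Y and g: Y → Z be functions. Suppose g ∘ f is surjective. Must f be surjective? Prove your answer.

No. Take X = {1, 2, 3}, Y = {1, 2, 3, 4, 5, 6}, Z = {1}, f(a) = 1 for every a ∈ X, and g(b) = 1 for every b ∈ Y.
Then g ∘ f is surjective onto {1}, but 6 ∈ Y has no preimage under f, so f is not surjective.

not surjective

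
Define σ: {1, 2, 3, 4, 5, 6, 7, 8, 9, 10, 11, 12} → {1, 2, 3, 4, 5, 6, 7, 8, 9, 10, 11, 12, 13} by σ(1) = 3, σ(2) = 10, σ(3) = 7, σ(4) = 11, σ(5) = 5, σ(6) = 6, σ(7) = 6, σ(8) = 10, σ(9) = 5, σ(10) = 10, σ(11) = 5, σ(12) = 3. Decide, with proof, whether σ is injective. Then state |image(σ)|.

6

σ(6) = 6 = σ(7) with 6 ≠ 7, so σ is not injective.
The image of σ is {3, 5, 6, 7, 10, 11}, which has 6 elements.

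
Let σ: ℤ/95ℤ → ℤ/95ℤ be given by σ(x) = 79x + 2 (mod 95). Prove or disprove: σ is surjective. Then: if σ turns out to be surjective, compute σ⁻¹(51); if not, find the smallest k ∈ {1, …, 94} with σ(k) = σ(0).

86

By definition, σ is surjective if every y in the codomain equals σ(x) for some x in the domain.
Since gcd(79, 95) = 1, 79 is invertible modulo 95. Euclid's algorithm: 95 = 1·79 + 16, 79 = 4·16 + 15, 16 = 1·15 + 1; back-substituting gives 1 = 89·79 − 74·95, so 79⁻¹ ≡ 89 (mod 95).
Then y ↦ 89(y − 2) is a two-sided inverse to σ, so every y ∈ ℤ/95ℤ has a preimage.
Thus σ is surjective.
Since σ is surjective, we compute σ⁻¹(51): solve 79x + 2 ≡ 51 (mod 95), i.e. 79x ≡ 49 (mod 95).
Multiplying by 79⁻¹ = 89 gives x ≡ 89·49 = 4361 = 45·95 + 86 ≡ 86 (mod 95).
Check: σ(86) = 79·86 + 2 = 6796 = 71·95 + 51 ≡ 51 (mod 95).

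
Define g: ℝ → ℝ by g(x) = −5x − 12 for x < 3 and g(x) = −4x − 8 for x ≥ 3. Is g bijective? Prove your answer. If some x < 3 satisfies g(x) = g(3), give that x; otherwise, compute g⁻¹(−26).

Both pieces are strictly decreasing (slopes −5 and −4), so each is injective on its own interval.
The left piece maps (−∞, 3) onto (−27, ∞); the right piece maps [3, ∞) onto (−∞, −20].
These images overlap. In particular g(3) = −20 (right piece), and solving −5x − 12 = −20 on the left piece gives x = 8/5 < 3.
So g(8/5) = g(3) with 8/5 ≠ 3, and g is not injective, hence not bijective. This x = 8/5 is the requested value below 3.

8/5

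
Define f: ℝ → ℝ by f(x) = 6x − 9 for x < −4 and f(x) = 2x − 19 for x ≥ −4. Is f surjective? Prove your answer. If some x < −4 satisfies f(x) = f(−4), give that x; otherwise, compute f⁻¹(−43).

Both pieces are strictly increasing (slopes 6 and 2), so each is injective on its own interval.
The left piece maps (−∞, −4) onto (−∞, −33); the right piece maps [−4, ∞) onto [−27, ∞).
The union (−∞, −33) ∪ [−27, ∞) omits the interval between −33 and −27; in particular −33 has no preimage. So f is not surjective.
Because the two images are disjoint, no x < −4 has f(x) = f(−4), so we compute f⁻¹(−43): −43 lies in (−∞, −33), so solve 6x − 9 = −43: x = (−43 + 9)/6 = −17/3.

-17/3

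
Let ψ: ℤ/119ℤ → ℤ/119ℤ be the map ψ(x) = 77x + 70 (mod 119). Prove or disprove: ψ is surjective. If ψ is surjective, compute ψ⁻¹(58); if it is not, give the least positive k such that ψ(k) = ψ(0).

Recall: ψ is surjective if every y in the codomain equals ψ(x) for some x in the domain.
Since gcd(77, 119) = 7, we have 77x ≡ 0 (mod 7) for all x, so ψ(x) ≡ 0 (mod 7).
But 1 ≢ 0 (mod 7), so 1 ∈ ℤ/119ℤ has no preimage. So ψ is not surjective.
Since ψ is not surjective, we find the least positive k with ψ(k) = ψ(0): this means 77k ≡ 0 (mod 119), i.e. 119 ∣ 77k. Since gcd(77, 119) = 7, dividing through by 7 this holds exactly when 17 ∣ 11k, and as gcd(11, 17) = 1, exactly when 17 ∣ k.
The smallest positive such k is 17.

17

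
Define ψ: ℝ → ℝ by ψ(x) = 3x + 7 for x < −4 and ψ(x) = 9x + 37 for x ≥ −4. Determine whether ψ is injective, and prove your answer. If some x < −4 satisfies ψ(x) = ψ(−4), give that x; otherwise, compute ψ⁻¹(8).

Both pieces are strictly increasing (slopes 3 and 9), so each is injective on its own interval.
The left piece maps (−∞, −4) onto (−∞, −5); the right piece maps [−4, ∞) onto [1, ∞).
These images are disjoint, so no value is attained by both pieces. Thus ψ is injective.
Because the two images are disjoint, no x < −4 has ψ(x) = ψ(−4), so we compute ψ⁻¹(8): 8 lies in [1, ∞), so solve 9x + 37 = 8: x = (8 − 37)/9 = −29/9.

-29/9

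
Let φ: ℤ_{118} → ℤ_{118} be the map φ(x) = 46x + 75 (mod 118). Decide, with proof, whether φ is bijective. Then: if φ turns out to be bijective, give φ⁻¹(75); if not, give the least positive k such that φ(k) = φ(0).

59

Recall: φ is injective when φ(x_1) = φ(x_2) forces x_1 = x_2.
We have gcd(46, 118) = 2 > 1. Taking x_1 = 0 and x_2 = 59: φ(0) = 75 and φ(59) = 46·59 + 75 = 2789 ≡ 75 (mod 118).
So φ(0) = φ(59) while 0 ≠ 59, hence φ is not injective, hence not bijective.
Since φ is not bijective, we find the least positive k with φ(k) = φ(0): this means 46k ≡ 0 (mod 118), i.e. 118 ∣ 46k. Since gcd(46, 118) = 2, dividing through by 2 this holds exactly when 59 ∣ 23k, and as gcd(23, 59) = 1, exactly when 59 ∣ k.
The smallest positive such k is 59.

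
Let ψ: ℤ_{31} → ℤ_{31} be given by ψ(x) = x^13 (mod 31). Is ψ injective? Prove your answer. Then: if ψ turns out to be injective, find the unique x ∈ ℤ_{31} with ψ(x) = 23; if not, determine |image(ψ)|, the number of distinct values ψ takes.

Since 31 is prime, the nonzero elements of ℤ_{31} form a cyclic group of order 30.
As gcd(13, 30) = 1, raising to the 13th power is a bijection on this group: if s^13 ≡ t^13 then (st^{−1})^13 = 1, and the only element of order dividing gcd(13, 30) = 1 is 1, so s = t.
With ψ(0) = 0 this makes ψ injective on all of ℤ_{31}, hence bijective (finite equal-size domain and codomain). In particular ψ is injective.
Since ψ is injective, we find the preimage of 23. The inverse of x ↦ x^13 on (ℤ_{31})^× is x ↦ x^7, because 13·7 = 91 = 3·30 + 1 ≡ 1 (mod 30) and x^{30} = 1 for x ≠ 0 (Fermat). So ψ⁻¹(23) = 23^7 mod 31.
Repeated squaring mod 31: 23^1 ≡ 23, 23^2 ≡ 23² = 529 ≡ 2, 23^4 ≡ 2² = 4. Since 7 = 4 + 2 + 1, 23^7 ≡ 4·2·23: 4·2 = 8, then 8·23 = 184 ≡ 29. So 23^7 ≡ 29 (mod 31).
Hence ψ⁻¹(23) = 29.

29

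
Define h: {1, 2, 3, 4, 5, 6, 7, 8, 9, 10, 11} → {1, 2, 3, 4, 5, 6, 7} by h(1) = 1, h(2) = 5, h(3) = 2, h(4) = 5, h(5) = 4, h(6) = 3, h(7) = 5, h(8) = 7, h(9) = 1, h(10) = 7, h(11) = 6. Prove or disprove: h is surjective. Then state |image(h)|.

Every element of the codomain has a preimage: 1 = h(1), 2 = h(3), 3 = h(6), 4 = h(5), 5 = h(2), 6 = h(11), 7 = h(8).
Thus h is surjective.
The image of h is {1, 2, 3, 4, 5, 6, 7}, which has 7 elements.

7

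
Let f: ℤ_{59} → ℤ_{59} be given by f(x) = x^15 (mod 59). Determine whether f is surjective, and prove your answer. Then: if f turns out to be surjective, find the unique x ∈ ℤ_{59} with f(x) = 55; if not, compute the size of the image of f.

43

Since 59 is prime, the nonzero elements of ℤ_{59} form a cyclic group of order 58.
As gcd(15, 58) = 1, raising to the 15th power is a bijection on this group: if u^15 ≡ v^15 then (uv^{−1})^15 = 1, and the only element of order dividing gcd(15, 58) = 1 is 1, so u = v.
With f(0) = 0 this makes f injective on all of ℤ_{59}, hence bijective (finite equal-size domain and codomain). In particular f is surjective.
Since f is surjective, we find the preimage of 55. The inverse of x ↦ x^15 on (ℤ_{59})^× is x ↦ x^31, because 15·31 = 465 = 8·58 + 1 ≡ 1 (mod 58) and x^{58} = 1 for x ≠ 0 (Fermat). So f⁻¹(55) = 55^31 mod 59.
Repeated squaring mod 59: 55^1 ≡ 55, 55^2 ≡ 55² = 3025 ≡ 16, 55^4 ≡ 16² = 256 ≡ 20, 55^8 ≡ 20² = 400 ≡ 46, 55^16 ≡ 46² = 2116 ≡ 51. Since 31 = 16 + 8 + 4 + 2 + 1, 55^31 ≡ 51·46·20·16·55: 51·46 = 2346 ≡ 45, then 45·20 = 900 ≡ 15, then 15·16 = 240 ≡ 4, then 4·55 = 220 ≡ 43. So 55^31 ≡ 43 (mod 59).
Hence f⁻¹(55) = 43.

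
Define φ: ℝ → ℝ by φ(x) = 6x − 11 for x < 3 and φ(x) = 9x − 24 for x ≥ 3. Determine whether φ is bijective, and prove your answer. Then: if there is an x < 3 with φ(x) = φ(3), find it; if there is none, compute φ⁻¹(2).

7/3

Both pieces are strictly increasing (slopes 6 and 9), so each is injective on its own interval.
The left piece maps (−∞, 3) onto (−∞, 7); the right piece maps [3, ∞) onto [3, ∞).
These images overlap. In particular φ(3) = 3 (right piece), and solving 6x − 11 = 3 on the left piece gives x = 7/3 < 3.
So φ(7/3) = φ(3) with 7/3 ≠ 3, and φ is not injective, hence not bijective. This x = 7/3 is the requested value below 3.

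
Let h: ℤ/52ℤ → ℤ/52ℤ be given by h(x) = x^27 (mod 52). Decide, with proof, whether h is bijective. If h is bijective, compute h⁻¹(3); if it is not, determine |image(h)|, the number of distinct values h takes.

15

h(2): Repeated squaring mod 52: 2^1 ≡ 2, 2^2 ≡ 2² = 4, 2^4 ≡ 4² = 16, 2^8 ≡ 16² = 256 ≡ 48, 2^16 ≡ 48² = 2304 ≡ 16. Since 27 = 16 + 8 + 2 + 1, 2^27 ≡ 16·48·4·2: 16·48 = 768 ≡ 40, then 40·4 = 160 ≡ 4, then 4·2 = 8. So 2^27 ≡ 8 (mod 52).
h(6): Repeated squaring mod 52: 6^1 ≡ 6, 6^2 ≡ 6² = 36, 6^4 ≡ 36² = 1296 ≡ 48, 6^8 ≡ 48² = 2304 ≡ 16, 6^16 ≡ 16² = 256 ≡ 48. Since 27 = 16 + 8 + 2 + 1, 6^27 ≡ 48·16·36·6: 48·16 = 768 ≡ 40, then 40·36 = 1440 ≡ 36, then 36·6 = 216 ≡ 8. So 6^27 ≡ 8 (mod 52).
So h(2) = h(6) = 8 while 2 ≠ 6, therefore h is not injective, hence not bijective.
Since h is not bijective, we determine |image(h)|. Computing x^27 mod 52 for each x (by repeated squaring, reducing mod 52 at every step), the values h(0), h(1), …, h(51) are: 0, 1, 8, 27, 12, 21, 8, 31, 44, 1, 12, 31, 12, 13, 40, 47, 40, 25, 8, 47, 44, 5, 40, 51, 44, 25, 0, 27, 8, 1, 12, 47, 8, 5, 44, 27, 12, 5, 12, 39, 40, 21, 40, 51, 8, 21, 44, 31, 40, 25, 44, 51.
The distinct values are {0, 1, 5, 8, 12, 13, 21, 25, 27, 31, 39, 40, 44, 47, 51}; there are 15 of them.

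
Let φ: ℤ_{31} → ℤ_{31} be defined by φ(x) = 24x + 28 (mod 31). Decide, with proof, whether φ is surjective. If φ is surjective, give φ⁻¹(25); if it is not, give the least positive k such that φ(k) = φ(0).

By definition, surjectivity means every element of the codomain has a preimage under φ.
Since gcd(24, 31) = 1, 24 is invertible modulo 31. Euclid's algorithm: 31 = 1·24 + 7, 24 = 3·7 + 3, 7 = 2·3 + 1; back-substituting gives 1 = 22·24 − 17·31, so 24⁻¹ ≡ 22 (mod 31).
Then y ↦ 22(y − 28) is a two-sided inverse to φ, so every y ∈ ℤ_{31} has a preimage.
Hence φ is surjective.
Since φ is surjective, we find φ⁻¹(25): we need 24x ≡ 25 − 28 ≡ 28 (mod 31). Using 24⁻¹ = 22: x ≡ 22·28 = 616 = 19·31 + 27, so x = 27.
Check: φ(27) = 24·27 + 28 = 676 = 21·31 + 25 ≡ 25 (mod 31).

27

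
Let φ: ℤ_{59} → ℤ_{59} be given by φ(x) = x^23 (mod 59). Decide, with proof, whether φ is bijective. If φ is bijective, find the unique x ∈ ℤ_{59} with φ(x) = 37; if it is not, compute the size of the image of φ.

23

Since 59 is prime, the nonzero elements of ℤ_{59} form a cyclic group of order 58.
As gcd(23, 58) = 1, raising to the 23rd power is a bijection on this group: if a^23 ≡ b^23 then (ab^{−1})^23 = 1, and the only element of order dividing gcd(23, 58) = 1 is 1, so a = b.
With φ(0) = 0 this makes φ injective on all of ℤ_{59}, hence bijective (finite equal-size domain and codomain). In particular φ is bijective.
Since φ is bijective, we find the preimage of 37. The inverse of x ↦ x^23 on (ℤ_{59})^× is x ↦ x^53, because 23·53 = 1219 = 21·58 + 1 ≡ 1 (mod 58) and x^{58} = 1 for x ≠ 0 (Fermat). So φ⁻¹(37) = 37^53 mod 59.
Repeated squaring mod 59: 37^1 ≡ 37, 37^2 ≡ 37² = 1369 ≡ 12, 37^4 ≡ 12² = 144 ≡ 26, 37^8 ≡ 26² = 676 ≡ 27, 37^16 ≡ 27² = 729 ≡ 21, 37^32 ≡ 21² = 441 ≡ 28. Since 53 = 32 + 16 + 4 + 1, 37^53 ≡ 28·21·26·37: 28·21 = 588 ≡ 57, then 57·26 = 1482 ≡ 7, then 7·37 = 259 ≡ 23. So 37^53 ≡ 23 (mod 59).
Hence φ⁻¹(37) = 23.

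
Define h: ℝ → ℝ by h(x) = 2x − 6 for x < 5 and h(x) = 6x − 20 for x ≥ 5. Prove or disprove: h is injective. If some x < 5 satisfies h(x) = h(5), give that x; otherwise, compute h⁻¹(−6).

0

Both pieces are strictly increasing (slopes 2 and 6), so each is injective on its own interval.
The left piece maps (−∞, 5) onto (−∞, 4); the right piece maps [5, ∞) onto [10, ∞).
These images are disjoint, so no value is attained by both pieces. Hence h is injective.
Because the two images are disjoint, no x < 5 has h(x) = h(5), so we compute h⁻¹(−6): −6 lies in (−∞, 4), so solve 2x − 6 = −6: x = (−6 + 6)/2 = 0.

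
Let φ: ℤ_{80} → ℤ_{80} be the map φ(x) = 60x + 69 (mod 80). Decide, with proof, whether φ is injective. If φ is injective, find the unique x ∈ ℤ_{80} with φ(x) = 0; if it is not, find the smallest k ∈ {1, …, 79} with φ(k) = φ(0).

4

Recall: injectivity means: for all x_1, x_2 in the domain, φ(x_1) = φ(x_2) implies x_1 = x_2.
We have gcd(60, 80) = 20 > 1. Taking x_1 = 0 and x_2 = 4: φ(0) = 69 and φ(4) = 60·4 + 69 = 309 ≡ 69 (mod 80).
So φ(0) = φ(4) while 0 ≠ 4, therefore φ is not injective.
Since φ is not injective, we find the least positive k with φ(k) = φ(0): this means 60k ≡ 0 (mod 80), i.e. 80 ∣ 60k. Since gcd(60, 80) = 20, dividing through by 20 this holds exactly when 4 ∣ 3k, and as gcd(3, 4) = 1, exactly when 4 ∣ k.
The smallest positive such k is 4.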